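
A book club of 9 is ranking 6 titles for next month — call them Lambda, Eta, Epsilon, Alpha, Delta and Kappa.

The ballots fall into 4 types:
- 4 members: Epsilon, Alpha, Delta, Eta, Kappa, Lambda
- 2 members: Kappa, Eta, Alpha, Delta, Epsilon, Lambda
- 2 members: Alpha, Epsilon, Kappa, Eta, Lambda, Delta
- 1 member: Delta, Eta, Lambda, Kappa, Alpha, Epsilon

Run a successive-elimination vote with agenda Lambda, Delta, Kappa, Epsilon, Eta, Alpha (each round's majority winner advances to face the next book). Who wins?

Round 1: Lambda vs Delta — 2–7, Delta advances.
Round 2: Delta vs Kappa — 5–4, Delta advances.
Round 3: Delta vs Epsilon — 3–6, Epsilon advances.
Round 4: Epsilon vs Eta — 6–3, Epsilon advances.
Round 5: Epsilon vs Alpha — 4–5, Alpha advances.
The agenda winner is Alpha.

Alpha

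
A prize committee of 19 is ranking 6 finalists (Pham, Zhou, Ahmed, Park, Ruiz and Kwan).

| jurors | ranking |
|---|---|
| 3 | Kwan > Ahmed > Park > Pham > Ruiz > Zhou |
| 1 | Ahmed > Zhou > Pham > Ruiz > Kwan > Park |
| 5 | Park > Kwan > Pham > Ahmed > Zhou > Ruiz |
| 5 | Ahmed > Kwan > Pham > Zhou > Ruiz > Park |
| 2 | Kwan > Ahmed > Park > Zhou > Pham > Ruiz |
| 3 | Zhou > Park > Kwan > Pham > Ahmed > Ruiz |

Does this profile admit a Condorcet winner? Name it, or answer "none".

Head-to-head results (19 jurors):
Pham vs Zhou: Pham, 13–6.
Pham–Ahmed: Ahmed 11–8.
Pham vs Park: Park wins 13–6.
Pham–Ruiz: Pham 19–0.
Pham vs Kwan: Kwan, 18–1.
Zhou–Ahmed: Ahmed 16–3.
Zhou vs Park: Park, 10–9.
Zhou vs Ruiz: Zhou, 16–3.
Zhou–Kwan: Kwan 15–4.
Ahmed–Park: Ahmed 11–8.
Ahmed vs Ruiz: Ahmed wins 19–0.
Ahmed vs Kwan: Kwan wins 13–6.
Park vs Ruiz: Park wins 13–6.
Park vs Kwan: Kwan, 11–8.
Ruiz–Kwan: Kwan 18–1.
Kwan defeats every rival head-to-head and is the Condorcet winner.

Kwan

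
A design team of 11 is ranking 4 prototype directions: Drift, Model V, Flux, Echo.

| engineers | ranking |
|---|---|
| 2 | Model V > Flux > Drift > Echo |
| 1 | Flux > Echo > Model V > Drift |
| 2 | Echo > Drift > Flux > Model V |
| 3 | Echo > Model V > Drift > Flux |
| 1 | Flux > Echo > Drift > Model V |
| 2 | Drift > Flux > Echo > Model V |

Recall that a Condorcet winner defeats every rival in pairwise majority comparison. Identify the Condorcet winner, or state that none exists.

Pairwise majorities:
Drift–Model V: Model V 6–5.
Drift–Flux: Drift 7–4.
Drift–Echo: Echo 7–4.
Model V–Flux: Flux 6–5.
Model V–Echo: Echo 9–2.
Flux vs Echo: Flux, 6–5.
Every design loses at least once (Drift loses to Model V; Model V loses to Flux; Flux loses to Drift; Echo loses to Flux). The majority relation contains the cycle Drift > Flux > Model V > Drift, so there is no Condorcet winner.

none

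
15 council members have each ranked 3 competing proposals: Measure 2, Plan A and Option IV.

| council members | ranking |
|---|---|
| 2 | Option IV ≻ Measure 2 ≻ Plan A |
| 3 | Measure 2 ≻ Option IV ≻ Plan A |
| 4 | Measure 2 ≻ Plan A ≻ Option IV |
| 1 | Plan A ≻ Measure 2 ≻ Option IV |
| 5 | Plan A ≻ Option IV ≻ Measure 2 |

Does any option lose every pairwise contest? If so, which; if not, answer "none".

Option IV

Pairwise majorities:
Measure 2–Plan A: Measure 2 9–6.
Measure 2 vs Option IV: Measure 2, 8–7.
Plan A vs Option IV: Plan A wins 10–5.
Only Option IV has no wins; Option IV is the Condorcet loser.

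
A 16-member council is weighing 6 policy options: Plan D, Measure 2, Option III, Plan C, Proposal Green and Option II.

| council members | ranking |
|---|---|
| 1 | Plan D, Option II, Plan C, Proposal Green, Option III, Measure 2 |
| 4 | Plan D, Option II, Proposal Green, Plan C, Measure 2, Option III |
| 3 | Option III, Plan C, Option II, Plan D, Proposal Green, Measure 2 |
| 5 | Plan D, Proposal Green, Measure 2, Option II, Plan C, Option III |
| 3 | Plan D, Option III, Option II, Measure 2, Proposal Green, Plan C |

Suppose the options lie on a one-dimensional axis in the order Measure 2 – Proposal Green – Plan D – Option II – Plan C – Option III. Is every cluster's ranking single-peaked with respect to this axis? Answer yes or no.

Axis positions: Measure 2=1, Proposal Green=2, Plan D=3, Option II=4, Plan C=5, Option III=6.
Cluster 1 (peak Plan D at position 3): ranking walks positions 3-4-5-2-6-1, expanding outward from the peak — single-peaked.
Cluster 2 (peak Plan D at position 3): ranking walks positions 3-4-2-5-1-6, expanding outward from the peak — single-peaked.
Cluster 3 (peak Option III at position 6): ranking walks positions 6-5-4-3-2-1, expanding outward from the peak — single-peaked.
Cluster 4 (peak Plan D at position 3): ranking walks positions 3-2-1-4-5-6, expanding outward from the peak — single-peaked.
Cluster 5: ranking walks positions 3-6-4-1-2-5; Option III is ranked above Option II even though Option II lies between Option III and the peak Plan D on the axis — preferences dip and rise again. Not single-peaked.
Cluster 5 violates single-peakedness, so the profile is not single-peaked on this axis.

no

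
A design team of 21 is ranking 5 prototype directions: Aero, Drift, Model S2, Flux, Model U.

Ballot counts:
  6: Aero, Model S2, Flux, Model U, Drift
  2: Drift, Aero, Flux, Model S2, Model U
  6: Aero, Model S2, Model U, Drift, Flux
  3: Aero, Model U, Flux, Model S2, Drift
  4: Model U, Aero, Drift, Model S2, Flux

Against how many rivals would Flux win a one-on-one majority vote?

Flux against each rival (21 engineers):
Flux vs Aero: Aero wins 21–0.
Flux vs Drift: 6+3 = 9 for Flux, 12 for Drift — Drift by 12–9.
Flux vs Model S2: 5 to 16, Model S2.
Flux vs Model U: Model U wins 13–8.
Flux beats no one; loses to Aero, Drift, Model S2, Model U — 0 pairwise wins.

0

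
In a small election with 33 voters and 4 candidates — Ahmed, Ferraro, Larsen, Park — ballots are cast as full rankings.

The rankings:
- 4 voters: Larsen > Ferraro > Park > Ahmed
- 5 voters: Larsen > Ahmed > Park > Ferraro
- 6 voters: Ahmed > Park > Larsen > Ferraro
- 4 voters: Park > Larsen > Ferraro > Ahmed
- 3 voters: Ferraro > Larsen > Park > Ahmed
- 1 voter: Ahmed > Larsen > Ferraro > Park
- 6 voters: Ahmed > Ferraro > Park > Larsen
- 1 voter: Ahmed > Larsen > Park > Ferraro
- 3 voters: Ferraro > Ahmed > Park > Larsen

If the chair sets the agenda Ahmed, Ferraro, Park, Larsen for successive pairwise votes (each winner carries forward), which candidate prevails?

Ahmed

Round 1: Ahmed vs Ferraro — 19–14, Ahmed advances.
Round 2: Ahmed vs Park — 22–11, Ahmed advances.
Round 3: Ahmed vs Larsen — 17–16, Ahmed advances.
The agenda winner is Ahmed.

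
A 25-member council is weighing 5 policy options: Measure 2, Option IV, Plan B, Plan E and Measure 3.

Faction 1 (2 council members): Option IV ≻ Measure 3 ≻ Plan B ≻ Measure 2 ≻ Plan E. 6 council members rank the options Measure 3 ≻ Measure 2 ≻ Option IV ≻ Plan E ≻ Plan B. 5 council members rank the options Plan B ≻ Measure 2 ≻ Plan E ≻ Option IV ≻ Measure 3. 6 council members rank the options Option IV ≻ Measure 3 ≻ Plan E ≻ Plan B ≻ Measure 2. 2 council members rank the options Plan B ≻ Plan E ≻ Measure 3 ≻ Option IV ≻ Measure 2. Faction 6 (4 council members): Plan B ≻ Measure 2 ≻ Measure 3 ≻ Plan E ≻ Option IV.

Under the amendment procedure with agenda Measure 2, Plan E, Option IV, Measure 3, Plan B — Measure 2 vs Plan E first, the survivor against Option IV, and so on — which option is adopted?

Measure 3

Round 1: Measure 2 vs Plan E — 17–8, Measure 2 advances.
Round 2: Measure 2 vs Option IV — 15–10, Measure 2 advances.
Round 3: Measure 2 vs Measure 3 — 9–16, Measure 3 advances.
Round 4: Measure 3 vs Plan B — 14–11, Measure 3 advances.
Measure 3 survives the agenda.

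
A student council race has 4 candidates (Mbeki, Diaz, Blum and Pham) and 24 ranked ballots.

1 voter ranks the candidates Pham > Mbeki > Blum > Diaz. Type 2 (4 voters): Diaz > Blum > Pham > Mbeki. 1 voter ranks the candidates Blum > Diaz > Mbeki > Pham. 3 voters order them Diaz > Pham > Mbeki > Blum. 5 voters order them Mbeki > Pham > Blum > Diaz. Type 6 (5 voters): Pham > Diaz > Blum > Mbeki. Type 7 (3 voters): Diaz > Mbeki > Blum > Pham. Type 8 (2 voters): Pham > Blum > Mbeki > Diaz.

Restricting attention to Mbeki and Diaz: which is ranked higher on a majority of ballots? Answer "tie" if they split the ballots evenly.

Ballots ranking Mbeki above Diaz: 1 + 5 + 2 = 8.
Ballots ranking Diaz above Mbeki: 24 − 8 = 16.
Diaz wins the head-to-head 16–8.

Diaz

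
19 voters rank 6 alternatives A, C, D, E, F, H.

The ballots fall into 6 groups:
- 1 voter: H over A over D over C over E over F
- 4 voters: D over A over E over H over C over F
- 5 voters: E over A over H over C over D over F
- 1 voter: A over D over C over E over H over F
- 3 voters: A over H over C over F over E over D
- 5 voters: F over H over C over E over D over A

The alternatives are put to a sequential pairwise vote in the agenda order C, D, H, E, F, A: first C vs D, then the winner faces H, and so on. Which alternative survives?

E

Round 1: C vs D — 13–6, C advances.
Round 2: C vs H — 1–18, H advances.
Round 3: H vs E — 9–10, E advances.
Round 4: E vs F — 11–8, E advances.
Round 5: E vs A — 10–9, E advances.
E survives the agenda.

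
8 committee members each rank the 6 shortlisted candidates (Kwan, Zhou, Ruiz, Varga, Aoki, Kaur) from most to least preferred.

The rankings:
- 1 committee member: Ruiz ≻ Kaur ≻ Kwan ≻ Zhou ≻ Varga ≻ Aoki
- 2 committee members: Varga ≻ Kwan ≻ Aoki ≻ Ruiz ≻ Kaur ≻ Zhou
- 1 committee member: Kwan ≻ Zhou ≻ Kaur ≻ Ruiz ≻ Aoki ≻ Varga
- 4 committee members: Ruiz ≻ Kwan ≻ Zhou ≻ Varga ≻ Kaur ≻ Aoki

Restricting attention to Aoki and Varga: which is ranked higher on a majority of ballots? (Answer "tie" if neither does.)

Varga

Ballots ranking Aoki above Varga: 1.
Ballots ranking Varga above Aoki: 8 − 1 = 7.
Varga wins the head-to-head 7–1.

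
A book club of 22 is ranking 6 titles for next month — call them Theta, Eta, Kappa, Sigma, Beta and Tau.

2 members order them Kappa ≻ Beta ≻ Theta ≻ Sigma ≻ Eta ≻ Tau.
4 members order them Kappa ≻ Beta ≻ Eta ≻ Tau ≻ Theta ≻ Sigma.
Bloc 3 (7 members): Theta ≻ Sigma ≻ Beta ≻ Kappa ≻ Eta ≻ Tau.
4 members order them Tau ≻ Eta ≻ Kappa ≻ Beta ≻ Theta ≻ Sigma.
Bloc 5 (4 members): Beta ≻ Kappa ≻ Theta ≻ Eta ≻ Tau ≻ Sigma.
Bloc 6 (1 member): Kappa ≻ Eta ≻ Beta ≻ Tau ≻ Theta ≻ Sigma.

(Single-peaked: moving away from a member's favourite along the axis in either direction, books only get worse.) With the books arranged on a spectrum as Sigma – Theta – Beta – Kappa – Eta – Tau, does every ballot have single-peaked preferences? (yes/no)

yes

Axis positions: Sigma=1, Theta=2, Beta=3, Kappa=4, Eta=5, Tau=6.
Bloc 1 (peak Kappa at position 4): ranking walks positions 4-3-2-1-5-6, expanding outward from the peak — single-peaked.
Bloc 2 (peak Kappa at position 4): ranking walks positions 4-3-5-6-2-1, expanding outward from the peak — single-peaked.
Bloc 3 (peak Theta at position 2): ranking walks positions 2-1-3-4-5-6, expanding outward from the peak — single-peaked.
Bloc 4 (peak Tau at position 6): ranking walks positions 6-5-4-3-2-1, expanding outward from the peak — single-peaked.
Bloc 5 (peak Beta at position 3): ranking walks positions 3-4-2-5-6-1, expanding outward from the peak — single-peaked.
Bloc 6 (peak Kappa at position 4): ranking walks positions 4-5-3-6-2-1, expanding outward from the peak — single-peaked.
Every ranking is single-peaked on this axis.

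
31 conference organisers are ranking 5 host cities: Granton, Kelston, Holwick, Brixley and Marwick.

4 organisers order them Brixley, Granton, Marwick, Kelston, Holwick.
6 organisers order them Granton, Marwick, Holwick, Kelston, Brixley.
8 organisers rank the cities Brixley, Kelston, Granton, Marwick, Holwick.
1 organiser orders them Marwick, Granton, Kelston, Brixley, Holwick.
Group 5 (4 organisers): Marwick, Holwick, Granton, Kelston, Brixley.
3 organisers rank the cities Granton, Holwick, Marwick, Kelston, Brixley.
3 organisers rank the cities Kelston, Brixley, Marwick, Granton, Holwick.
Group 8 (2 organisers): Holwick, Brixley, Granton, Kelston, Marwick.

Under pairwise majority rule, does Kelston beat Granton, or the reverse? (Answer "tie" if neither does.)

Granton

Ballots ranking Kelston above Granton: 8 + 3 = 11.
Ballots ranking Granton above Kelston: 31 − 11 = 20.
Granton wins the head-to-head 20–11.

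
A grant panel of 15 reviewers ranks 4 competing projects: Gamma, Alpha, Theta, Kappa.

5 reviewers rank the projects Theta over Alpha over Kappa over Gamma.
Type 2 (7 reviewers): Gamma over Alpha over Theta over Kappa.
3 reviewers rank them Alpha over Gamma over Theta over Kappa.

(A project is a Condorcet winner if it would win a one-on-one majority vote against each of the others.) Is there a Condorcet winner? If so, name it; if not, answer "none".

Pairwise majorities:
Gamma vs Alpha: 7 to 8, Alpha.
Gamma vs Theta: 7+3 = 10 for Gamma, 5 for Theta — Gamma by 10–5.
Gamma vs Kappa: 7+3 = 10 for Gamma, 5 for Kappa — Gamma by 10–5.
Alpha vs Theta: 10 to 5, Alpha.
Alpha vs Kappa: Alpha is ranked higher on 5+7+3 = 15 ballots, Kappa on 0. Alpha wins 15–0.
Theta vs Kappa: Theta preferred on 5+7+3 = 15 ballots; Theta wins 15–0.
Alpha wins every pairwise contest, so Alpha is the Condorcet winner.

Alpha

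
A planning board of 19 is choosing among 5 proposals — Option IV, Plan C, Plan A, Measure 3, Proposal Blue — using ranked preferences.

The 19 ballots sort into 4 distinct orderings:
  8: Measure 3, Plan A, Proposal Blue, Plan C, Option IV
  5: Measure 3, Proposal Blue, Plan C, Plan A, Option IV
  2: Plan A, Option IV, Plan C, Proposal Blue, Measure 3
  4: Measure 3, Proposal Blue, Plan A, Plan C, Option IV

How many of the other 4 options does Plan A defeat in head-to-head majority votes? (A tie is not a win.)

3

Plan A against each rival (19 council members):
Plan A vs Option IV: Plan A, 19–0.
Plan A vs Plan C: Plan A is ranked higher on 8+2+4 = 14 ballots, Plan C on 5. Plan A wins 14–5.
Plan A vs Measure 3: Plan A is ranked higher on 2 ballots, Measure 3 on 17. Measure 3 wins 17–2.
Plan A vs Proposal Blue: Plan A wins 10–9.
Plan A beats Option IV, Plan C, Proposal Blue; loses to Measure 3 — 3 pairwise wins.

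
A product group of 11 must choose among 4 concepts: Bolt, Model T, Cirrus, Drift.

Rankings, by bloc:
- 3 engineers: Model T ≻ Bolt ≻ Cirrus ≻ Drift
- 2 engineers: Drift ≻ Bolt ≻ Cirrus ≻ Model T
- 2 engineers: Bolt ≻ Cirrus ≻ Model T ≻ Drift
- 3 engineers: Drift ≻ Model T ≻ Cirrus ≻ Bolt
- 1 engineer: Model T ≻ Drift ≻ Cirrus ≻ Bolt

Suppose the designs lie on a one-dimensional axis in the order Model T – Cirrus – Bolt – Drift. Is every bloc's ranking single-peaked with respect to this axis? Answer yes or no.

no

Axis positions: Model T=1, Cirrus=2, Bolt=3, Drift=4.
Bloc 1: ranking walks positions 1-3-2-4; Bolt is ranked above Cirrus even though Cirrus lies between Bolt and the peak Model T on the axis — preferences dip and rise again. Not single-peaked.
Bloc 2 (peak Drift at position 4): ranking walks positions 4-3-2-1, expanding outward from the peak — single-peaked.
Bloc 3 (peak Bolt at position 3): ranking walks positions 3-2-1-4, expanding outward from the peak — single-peaked.
Bloc 4: ranking walks positions 4-1-2-3; Model T is ranked above Bolt even though Bolt lies between Model T and the peak Drift on the axis — preferences dip and rise again. Not single-peaked.
Bloc 5: ranking walks positions 1-4-2-3; Drift is ranked above Cirrus even though Cirrus lies between Drift and the peak Model T on the axis — preferences dip and rise again. Not single-peaked.
Bloc 1 violates single-peakedness, so the profile is not single-peaked on this axis.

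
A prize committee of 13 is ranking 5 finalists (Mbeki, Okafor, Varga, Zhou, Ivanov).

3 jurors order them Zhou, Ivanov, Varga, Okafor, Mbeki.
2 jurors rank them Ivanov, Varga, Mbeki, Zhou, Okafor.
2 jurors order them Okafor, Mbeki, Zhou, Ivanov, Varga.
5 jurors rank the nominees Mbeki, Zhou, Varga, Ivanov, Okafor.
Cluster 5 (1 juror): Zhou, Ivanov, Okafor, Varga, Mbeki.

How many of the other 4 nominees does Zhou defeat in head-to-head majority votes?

3

Zhou against each rival (13 jurors):
Zhou vs Mbeki: Mbeki wins 9–4.
Zhou–Okafor: Zhou 11–2.
Zhou vs Varga: 3+2+5+1 = 11 for Zhou, 2 for Varga — Zhou by 11–2.
Zhou vs Ivanov: 3+2+5+1 = 11 for Zhou, 2 for Ivanov — Zhou by 11–2.
Zhou beats Okafor, Varga, Ivanov; loses to Mbeki — 3 pairwise wins.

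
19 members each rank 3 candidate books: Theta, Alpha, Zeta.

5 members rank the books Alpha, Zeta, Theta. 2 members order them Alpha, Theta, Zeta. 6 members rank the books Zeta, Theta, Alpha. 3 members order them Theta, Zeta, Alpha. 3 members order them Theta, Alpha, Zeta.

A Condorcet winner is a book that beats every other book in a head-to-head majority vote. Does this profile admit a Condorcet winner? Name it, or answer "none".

Pairwise majorities:
Theta vs Alpha: Theta, 12–7.
Theta vs Zeta: 8 to 11, Zeta.
Alpha vs Zeta: Alpha is ranked higher on 5+2+3 = 10 ballots, Zeta on 9. Alpha wins 10–9.
Every book loses at least once (Theta loses to Zeta; Alpha loses to Theta; Zeta loses to Alpha). The majority relation contains the cycle Theta → Alpha → Zeta → Theta, so there is no Condorcet winner.

none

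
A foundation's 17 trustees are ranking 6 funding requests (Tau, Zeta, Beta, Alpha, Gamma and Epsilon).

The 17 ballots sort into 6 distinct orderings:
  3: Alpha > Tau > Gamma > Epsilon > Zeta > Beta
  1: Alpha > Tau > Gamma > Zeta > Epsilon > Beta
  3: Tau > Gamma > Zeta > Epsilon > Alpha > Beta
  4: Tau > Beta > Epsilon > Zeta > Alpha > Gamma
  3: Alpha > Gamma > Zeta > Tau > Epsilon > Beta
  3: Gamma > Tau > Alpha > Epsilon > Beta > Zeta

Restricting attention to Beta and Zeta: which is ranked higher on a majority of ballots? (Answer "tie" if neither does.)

Zeta

Ballots ranking Beta above Zeta: 4 + 3 = 7.
Ballots ranking Zeta above Beta: 17 − 7 = 10.
Zeta wins the head-to-head 10–7.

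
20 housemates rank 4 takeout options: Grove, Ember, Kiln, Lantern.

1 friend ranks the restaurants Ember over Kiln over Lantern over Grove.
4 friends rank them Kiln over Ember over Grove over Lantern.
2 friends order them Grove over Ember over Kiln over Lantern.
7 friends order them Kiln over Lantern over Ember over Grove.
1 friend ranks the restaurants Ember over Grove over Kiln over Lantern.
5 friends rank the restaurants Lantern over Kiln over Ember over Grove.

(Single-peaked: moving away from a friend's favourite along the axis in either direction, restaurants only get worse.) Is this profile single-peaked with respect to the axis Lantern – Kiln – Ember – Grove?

Axis positions: Lantern=1, Kiln=2, Ember=3, Grove=4.
Ballot type 1 (peak Ember at position 3): ranking walks positions 3-2-1-4, expanding outward from the peak — single-peaked.
Ballot type 2 (peak Kiln at position 2): ranking walks positions 2-3-4-1, expanding outward from the peak — single-peaked.
Ballot type 3 (peak Grove at position 4): ranking walks positions 4-3-2-1, expanding outward from the peak — single-peaked.
Ballot type 4 (peak Kiln at position 2): ranking walks positions 2-1-3-4, expanding outward from the peak — single-peaked.
Ballot type 5 (peak Ember at position 3): ranking walks positions 3-4-2-1, expanding outward from the peak — single-peaked.
Ballot type 6 (peak Lantern at position 1): ranking walks positions 1-2-3-4, expanding outward from the peak — single-peaked.
Every ranking is single-peaked on this axis.

yes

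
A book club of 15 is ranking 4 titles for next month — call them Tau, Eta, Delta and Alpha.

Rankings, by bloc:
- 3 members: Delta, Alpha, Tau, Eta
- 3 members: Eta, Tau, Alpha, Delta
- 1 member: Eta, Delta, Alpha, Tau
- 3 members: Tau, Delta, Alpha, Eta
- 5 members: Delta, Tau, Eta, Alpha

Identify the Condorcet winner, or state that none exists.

Delta

Check each pair by majority over 15 ballots:
Tau vs Eta: 11 to 4, Tau.
Tau vs Delta: Tau is ranked higher on 3+3 = 6 ballots, Delta on 9. Delta wins 9–6.
Tau vs Alpha: Tau is ranked higher on 3+3+5 = 11 ballots, Alpha on 4. Tau wins 11–4.
Eta vs Delta: 3+1 = 4 for Eta, 11 for Delta — Delta by 11–4.
Eta vs Alpha: Eta is ranked higher on 3+1+5 = 9 ballots, Alpha on 6. Eta wins 9–6.
Delta vs Alpha: 3+1+3+5 = 12 for Delta, 3 for Alpha — Delta by 12–3.
Delta wins every pairwise contest, so Delta is the Condorcet winner.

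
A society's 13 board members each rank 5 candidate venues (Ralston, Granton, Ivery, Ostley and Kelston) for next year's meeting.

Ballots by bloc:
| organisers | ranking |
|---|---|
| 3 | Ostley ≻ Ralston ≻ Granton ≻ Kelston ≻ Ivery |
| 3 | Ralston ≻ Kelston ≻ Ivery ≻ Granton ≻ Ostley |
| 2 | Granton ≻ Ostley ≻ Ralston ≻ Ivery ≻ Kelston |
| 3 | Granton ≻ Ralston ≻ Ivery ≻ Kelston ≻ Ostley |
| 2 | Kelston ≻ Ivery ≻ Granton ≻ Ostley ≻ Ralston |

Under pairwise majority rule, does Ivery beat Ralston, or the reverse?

Ralston

Ballots ranking Ivery above Ralston: 2.
Ballots ranking Ralston above Ivery: 13 − 2 = 11.
Ralston wins the head-to-head 11–2.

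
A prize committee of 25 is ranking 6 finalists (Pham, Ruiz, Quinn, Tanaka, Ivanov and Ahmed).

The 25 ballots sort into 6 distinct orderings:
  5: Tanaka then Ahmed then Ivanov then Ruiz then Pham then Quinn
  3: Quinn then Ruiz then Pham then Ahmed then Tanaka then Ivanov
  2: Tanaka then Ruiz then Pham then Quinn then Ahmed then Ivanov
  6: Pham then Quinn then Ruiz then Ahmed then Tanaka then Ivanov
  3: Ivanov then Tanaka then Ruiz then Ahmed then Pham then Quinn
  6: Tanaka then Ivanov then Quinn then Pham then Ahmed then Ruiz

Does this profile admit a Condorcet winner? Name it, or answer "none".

Pairwise majorities:
Pham vs Ruiz: Pham preferred on 6+6 = 12 ballots; Ruiz wins 13–12.
Pham vs Quinn: Pham preferred on 5+2+6+3 = 16 ballots; Pham wins 16–9.
Pham vs Tanaka: 9 to 16, Tanaka.
Pham vs Ivanov: 11 to 14, Ivanov.
Pham vs Ahmed: Pham is ranked higher on 3+2+6+6 = 17 ballots, Ahmed on 8. Pham wins 17–8.
Ruiz vs Quinn: Ruiz preferred on 5+2+3 = 10 ballots; Quinn wins 15–10.
Ruiz vs Tanaka: 9 to 16, Tanaka.
Ruiz vs Ivanov: Ruiz is ranked higher on 3+2+6 = 11 ballots, Ivanov on 14. Ivanov wins 14–11.
Ruiz vs Ahmed: 14 to 11, Ruiz.
Quinn vs Tanaka: 9 to 16, Tanaka.
Quinn vs Ivanov: Quinn is ranked higher on 3+2+6 = 11 ballots, Ivanov on 14. Ivanov wins 14–11.
Quinn vs Ahmed: Quinn is ranked higher on 3+2+6+6 = 17 ballots, Ahmed on 8. Quinn wins 17–8.
Tanaka vs Ivanov: 22 to 3, Tanaka.
Tanaka vs Ahmed: Tanaka is ranked higher on 5+2+3+6 = 16 ballots, Ahmed on 9. Tanaka wins 16–9.
Ivanov vs Ahmed: 9 to 16, Ahmed.
Tanaka defeats every rival head-to-head and is the Condorcet winner.

Tanaka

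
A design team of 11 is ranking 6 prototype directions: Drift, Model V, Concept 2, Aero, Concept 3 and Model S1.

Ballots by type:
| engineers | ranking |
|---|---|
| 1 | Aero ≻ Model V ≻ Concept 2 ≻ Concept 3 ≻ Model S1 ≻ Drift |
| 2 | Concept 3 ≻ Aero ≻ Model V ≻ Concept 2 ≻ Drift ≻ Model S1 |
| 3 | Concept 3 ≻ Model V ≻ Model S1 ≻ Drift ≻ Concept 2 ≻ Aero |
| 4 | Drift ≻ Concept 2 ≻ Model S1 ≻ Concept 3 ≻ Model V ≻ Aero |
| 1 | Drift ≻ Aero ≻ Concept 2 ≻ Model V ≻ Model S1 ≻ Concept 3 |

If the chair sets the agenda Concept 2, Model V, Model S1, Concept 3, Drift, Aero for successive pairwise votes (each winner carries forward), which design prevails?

Round 1: Concept 2 vs Model V — 5–6, Model V advances.
Round 2: Model V vs Model S1 — 7–4, Model V advances.
Round 3: Model V vs Concept 3 — 2–9, Concept 3 advances.
Round 4: Concept 3 vs Drift — 6–5, Concept 3 advances.
Round 5: Concept 3 vs Aero — 9–2, Concept 3 advances.
Concept 3 survives the agenda.

Concept 3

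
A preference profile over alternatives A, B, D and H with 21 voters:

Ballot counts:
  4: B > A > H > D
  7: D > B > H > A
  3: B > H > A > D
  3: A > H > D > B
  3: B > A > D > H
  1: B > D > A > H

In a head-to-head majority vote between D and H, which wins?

Ballots ranking D above H: 7 + 3 + 1 = 11.
Ballots ranking H above D: 21 − 11 = 10.
D wins the head-to-head 11–10.

D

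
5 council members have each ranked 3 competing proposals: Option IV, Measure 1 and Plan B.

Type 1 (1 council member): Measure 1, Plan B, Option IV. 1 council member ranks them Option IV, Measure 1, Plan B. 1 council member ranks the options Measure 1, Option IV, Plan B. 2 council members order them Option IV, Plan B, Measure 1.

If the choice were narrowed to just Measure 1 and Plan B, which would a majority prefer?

Measure 1

Ballots ranking Measure 1 above Plan B: 1 + 1 + 1 = 3.
Ballots ranking Plan B above Measure 1: 5 − 3 = 2.
Measure 1 wins the head-to-head 3–2.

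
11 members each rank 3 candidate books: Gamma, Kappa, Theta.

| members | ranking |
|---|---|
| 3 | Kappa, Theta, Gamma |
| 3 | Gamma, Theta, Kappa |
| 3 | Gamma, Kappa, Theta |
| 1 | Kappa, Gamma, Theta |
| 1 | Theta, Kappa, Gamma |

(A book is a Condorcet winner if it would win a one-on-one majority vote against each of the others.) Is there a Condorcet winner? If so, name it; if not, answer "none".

Gamma

Head-to-head results (11 members):
Gamma vs Kappa: Gamma, 6–5.
Gamma–Theta: Gamma 7–4.
Kappa vs Theta: Kappa, 7–4.
Gamma wins every pairwise contest, so Gamma is the Condorcet winner.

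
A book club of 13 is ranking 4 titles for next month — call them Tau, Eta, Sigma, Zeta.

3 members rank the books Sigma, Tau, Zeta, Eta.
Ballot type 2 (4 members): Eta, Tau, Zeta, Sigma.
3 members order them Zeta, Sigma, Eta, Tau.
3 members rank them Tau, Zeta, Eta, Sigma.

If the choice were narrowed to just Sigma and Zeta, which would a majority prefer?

Ballots ranking Sigma above Zeta: 3.
Ballots ranking Zeta above Sigma: 13 − 3 = 10.
Zeta wins the head-to-head 10–3.

Zeta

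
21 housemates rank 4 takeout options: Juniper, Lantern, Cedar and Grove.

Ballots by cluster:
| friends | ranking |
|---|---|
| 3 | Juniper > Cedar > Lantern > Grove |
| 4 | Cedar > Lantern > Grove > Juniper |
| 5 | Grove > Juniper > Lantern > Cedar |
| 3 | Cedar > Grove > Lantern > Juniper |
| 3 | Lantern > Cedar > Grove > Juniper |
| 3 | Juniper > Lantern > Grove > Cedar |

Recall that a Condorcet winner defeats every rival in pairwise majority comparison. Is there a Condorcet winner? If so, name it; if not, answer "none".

none

Head-to-head results (21 friends):
Juniper vs Lantern: Juniper wins 11–10.
Juniper vs Cedar: Juniper wins 11–10.
Juniper vs Grove: Grove wins 15–6.
Lantern vs Cedar: Lantern wins 11–10.
Lantern–Grove: Lantern 13–8.
Cedar vs Grove: Cedar, 13–8.
No restaurant is unbeaten: Juniper loses to Grove; Lantern loses to Juniper; Cedar loses to Juniper; Grove loses to Lantern. In particular Juniper > Lantern > Grove > Juniper is a majority cycle — no Condorcet winner exists.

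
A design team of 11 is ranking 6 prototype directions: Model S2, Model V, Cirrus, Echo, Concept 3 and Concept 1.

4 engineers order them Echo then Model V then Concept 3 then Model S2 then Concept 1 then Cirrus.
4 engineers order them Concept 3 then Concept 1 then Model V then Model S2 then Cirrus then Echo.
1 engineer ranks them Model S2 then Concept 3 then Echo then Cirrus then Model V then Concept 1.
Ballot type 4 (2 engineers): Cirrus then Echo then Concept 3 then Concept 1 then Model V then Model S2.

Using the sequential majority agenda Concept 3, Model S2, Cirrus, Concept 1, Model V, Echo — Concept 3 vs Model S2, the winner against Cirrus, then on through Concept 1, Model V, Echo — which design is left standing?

Round 1: Concept 3 vs Model S2 — 10–1, Concept 3 advances.
Round 2: Concept 3 vs Cirrus — 9–2, Concept 3 advances.
Round 3: Concept 3 vs Concept 1 — 11–0, Concept 3 advances.
Round 4: Concept 3 vs Model V — 7–4, Concept 3 advances.
Round 5: Concept 3 vs Echo — 5–6, Echo advances.
The agenda winner is Echo.

Echo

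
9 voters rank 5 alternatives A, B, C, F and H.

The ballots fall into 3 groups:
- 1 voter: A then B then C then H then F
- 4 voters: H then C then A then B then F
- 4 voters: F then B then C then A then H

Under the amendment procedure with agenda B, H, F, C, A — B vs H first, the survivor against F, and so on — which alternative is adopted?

A

Round 1: B vs H — 5–4, B advances.
Round 2: B vs F — 5–4, B advances.
Round 3: B vs C — 5–4, B advances.
Round 4: B vs A — 4–5, A advances.
A survives the agenda.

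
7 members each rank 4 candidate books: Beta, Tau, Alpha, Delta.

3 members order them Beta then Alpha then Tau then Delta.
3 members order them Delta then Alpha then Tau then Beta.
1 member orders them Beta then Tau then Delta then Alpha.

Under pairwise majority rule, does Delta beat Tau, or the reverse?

Tau

Ballots ranking Delta above Tau: 3.
Ballots ranking Tau above Delta: 7 − 3 = 4.
Tau wins the head-to-head 4–3.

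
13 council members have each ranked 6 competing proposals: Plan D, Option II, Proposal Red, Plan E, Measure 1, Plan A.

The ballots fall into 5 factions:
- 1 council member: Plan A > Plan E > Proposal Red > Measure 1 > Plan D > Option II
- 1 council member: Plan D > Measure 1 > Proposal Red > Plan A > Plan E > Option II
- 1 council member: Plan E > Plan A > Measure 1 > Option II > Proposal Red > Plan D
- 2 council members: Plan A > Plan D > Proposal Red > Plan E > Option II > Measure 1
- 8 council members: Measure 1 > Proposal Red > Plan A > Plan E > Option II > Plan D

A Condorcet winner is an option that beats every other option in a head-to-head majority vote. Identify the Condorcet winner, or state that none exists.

Head-to-head results (13 council members):
Plan D vs Option II: Plan D preferred on 1+1+2 = 4 ballots; Option II wins 9–4.
Plan D vs Proposal Red: Plan D is ranked higher on 1+2 = 3 ballots, Proposal Red on 10. Proposal Red wins 10–3.
Plan D vs Plan E: Plan D is ranked higher on 1+2 = 3 ballots, Plan E on 10. Plan E wins 10–3.
Plan D–Measure 1: Measure 1 10–3.
Plan D–Plan A: Plan A 12–1.
Option II vs Proposal Red: Option II is ranked higher on 1 ballot, Proposal Red on 12. Proposal Red wins 12–1.
Option II vs Plan E: Plan E wins 13–0.
Option II vs Measure 1: Option II is ranked higher on 2 ballots, Measure 1 on 11. Measure 1 wins 11–2.
Option II–Plan A: Plan A 13–0.
Proposal Red vs Plan E: 1+2+8 = 11 for Proposal Red, 2 for Plan E — Proposal Red by 11–2.
Proposal Red vs Measure 1: 3 to 10, Measure 1.
Proposal Red vs Plan A: Proposal Red preferred on 1+8 = 9 ballots; Proposal Red wins 9–4.
Plan E vs Measure 1: Plan E is ranked higher on 1+1+2 = 4 ballots, Measure 1 on 9. Measure 1 wins 9–4.
Plan E vs Plan A: 1 to 12, Plan A.
Measure 1 vs Plan A: 1+8 = 9 for Measure 1, 4 for Plan A — Measure 1 by 9–4.
Measure 1 defeats every rival head-to-head and is the Condorcet winner.

Measure 1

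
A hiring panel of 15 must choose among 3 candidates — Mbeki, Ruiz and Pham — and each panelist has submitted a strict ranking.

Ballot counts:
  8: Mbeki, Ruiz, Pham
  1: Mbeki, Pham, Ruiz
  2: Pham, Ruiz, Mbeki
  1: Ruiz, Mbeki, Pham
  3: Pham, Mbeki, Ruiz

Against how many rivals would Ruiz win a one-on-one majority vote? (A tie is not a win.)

Ruiz against each rival (15 committee members):
Ruiz vs Mbeki: Ruiz preferred on 2+1 = 3 ballots; Mbeki wins 12–3.
Ruiz vs Pham: Ruiz wins 9–6.
Ruiz beats Pham; loses to Mbeki — 1 pairwise win.

1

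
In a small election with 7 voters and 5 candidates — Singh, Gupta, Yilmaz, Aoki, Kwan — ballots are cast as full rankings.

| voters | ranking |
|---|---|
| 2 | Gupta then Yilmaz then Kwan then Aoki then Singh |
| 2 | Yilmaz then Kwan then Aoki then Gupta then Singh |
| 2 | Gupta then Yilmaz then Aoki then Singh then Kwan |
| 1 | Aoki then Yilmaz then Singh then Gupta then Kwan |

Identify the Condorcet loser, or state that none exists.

Singh

Pairwise majorities:
Singh vs Gupta: Singh is ranked higher on 1 ballot, Gupta on 6. Gupta wins 6–1.
Singh vs Yilmaz: 0 to 7, Yilmaz.
Singh vs Aoki: Aoki wins 7–0.
Singh vs Kwan: 3 to 4, Kwan.
Gupta–Yilmaz: Gupta 4–3.
Gupta vs Aoki: 4 to 3, Gupta.
Gupta vs Kwan: Gupta preferred on 2+2+1 = 5 ballots; Gupta wins 5–2.
Yilmaz vs Aoki: 2+2+2 = 6 for Yilmaz, 1 for Aoki — Yilmaz by 6–1.
Yilmaz vs Kwan: Yilmaz is ranked higher on 2+2+2+1 = 7 ballots, Kwan on 0. Yilmaz wins 7–0.
Aoki vs Kwan: Aoki preferred on 2+1 = 3 ballots; Kwan wins 4–3.
Only Singh has no wins; Singh is the Condorcet loser.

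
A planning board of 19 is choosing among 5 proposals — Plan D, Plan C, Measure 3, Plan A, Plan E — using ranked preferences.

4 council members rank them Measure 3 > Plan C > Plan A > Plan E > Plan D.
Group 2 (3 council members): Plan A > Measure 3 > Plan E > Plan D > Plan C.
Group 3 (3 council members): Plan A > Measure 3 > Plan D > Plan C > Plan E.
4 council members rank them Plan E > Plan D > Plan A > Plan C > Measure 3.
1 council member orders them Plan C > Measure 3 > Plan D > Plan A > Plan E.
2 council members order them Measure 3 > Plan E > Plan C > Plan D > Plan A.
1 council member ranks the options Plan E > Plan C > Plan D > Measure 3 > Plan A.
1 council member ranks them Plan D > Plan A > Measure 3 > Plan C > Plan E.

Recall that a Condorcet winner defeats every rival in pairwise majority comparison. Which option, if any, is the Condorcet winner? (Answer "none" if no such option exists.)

Head-to-head results (19 council members):
Plan D vs Plan C: Plan D is ranked higher on 3+3+4+1 = 11 ballots, Plan C on 8. Plan D wins 11–8.
Plan D vs Measure 3: 6 to 13, Measure 3.
Plan D vs Plan A: Plan D preferred on 4+1+2+1+1 = 9 ballots; Plan A wins 10–9.
Plan D vs Plan E: Plan D is ranked higher on 3+1+1 = 5 ballots, Plan E on 14. Plan E wins 14–5.
Plan C vs Measure 3: Plan C preferred on 4+1+1 = 6 ballots; Measure 3 wins 13–6.
Plan C vs Plan A: 8 to 11, Plan A.
Plan C vs Plan E: Plan C is ranked higher on 4+3+1+1 = 9 ballots, Plan E on 10. Plan E wins 10–9.
Measure 3 vs Plan A: 8 to 11, Plan A.
Measure 3 vs Plan E: 4+3+3+1+2+1 = 14 for Measure 3, 5 for Plan E — Measure 3 by 14–5.
Plan A vs Plan E: Plan A is ranked higher on 4+3+3+1+1 = 12 ballots, Plan E on 7. Plan A wins 12–7.
Plan A defeats every rival head-to-head and is the Condorcet winner.

Plan A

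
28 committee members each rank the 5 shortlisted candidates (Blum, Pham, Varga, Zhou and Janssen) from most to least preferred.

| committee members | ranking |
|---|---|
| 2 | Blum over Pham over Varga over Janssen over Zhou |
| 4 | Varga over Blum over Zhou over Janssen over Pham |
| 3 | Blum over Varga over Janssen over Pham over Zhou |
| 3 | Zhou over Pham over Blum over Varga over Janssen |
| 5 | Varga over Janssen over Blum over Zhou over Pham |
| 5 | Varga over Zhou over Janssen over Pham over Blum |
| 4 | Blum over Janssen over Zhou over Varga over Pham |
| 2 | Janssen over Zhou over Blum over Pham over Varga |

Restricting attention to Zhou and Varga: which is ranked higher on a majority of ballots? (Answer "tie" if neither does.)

Ballots ranking Zhou above Varga: 3 + 4 + 2 = 9.
Ballots ranking Varga above Zhou: 28 − 9 = 19.
Varga wins the head-to-head 19–9.

Varga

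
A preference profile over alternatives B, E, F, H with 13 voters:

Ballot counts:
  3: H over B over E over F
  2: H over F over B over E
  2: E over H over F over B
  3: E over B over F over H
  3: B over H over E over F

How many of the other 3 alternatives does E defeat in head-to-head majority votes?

1

E against each rival (13 voters):
E–B: B 8–5.
E vs F: E, 11–2.
E vs H: H wins 8–5.
E beats F; loses to B, H — 1 pairwise win.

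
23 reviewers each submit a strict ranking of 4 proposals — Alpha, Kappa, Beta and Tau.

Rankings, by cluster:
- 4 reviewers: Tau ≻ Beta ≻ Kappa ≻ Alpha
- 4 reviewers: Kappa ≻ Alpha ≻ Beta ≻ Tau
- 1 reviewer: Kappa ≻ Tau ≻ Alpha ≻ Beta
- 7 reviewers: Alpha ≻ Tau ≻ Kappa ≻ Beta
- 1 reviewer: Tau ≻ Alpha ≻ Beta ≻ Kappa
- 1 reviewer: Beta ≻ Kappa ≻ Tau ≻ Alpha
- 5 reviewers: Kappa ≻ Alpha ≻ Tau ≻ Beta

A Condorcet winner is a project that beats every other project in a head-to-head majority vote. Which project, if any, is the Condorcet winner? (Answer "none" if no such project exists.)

Head-to-head results (23 reviewers):
Alpha vs Kappa: Alpha is ranked higher on 7+1 = 8 ballots, Kappa on 15. Kappa wins 15–8.
Alpha vs Beta: Alpha is ranked higher on 4+1+7+1+5 = 18 ballots, Beta on 5. Alpha wins 18–5.
Alpha vs Tau: Alpha is ranked higher on 4+7+5 = 16 ballots, Tau on 7. Alpha wins 16–7.
Kappa vs Beta: 4+1+7+5 = 17 for Kappa, 6 for Beta — Kappa by 17–6.
Kappa vs Tau: Kappa preferred on 4+1+1+5 = 11 ballots; Tau wins 12–11.
Beta vs Tau: 4+1 = 5 for Beta, 18 for Tau — Tau by 18–5.
Every project loses at least once (Alpha loses to Kappa; Kappa loses to Tau; Beta loses to Alpha; Tau loses to Alpha). The majority relation contains the cycle Alpha beats Tau beats Kappa beats Alpha, so there is no Condorcet winner.

none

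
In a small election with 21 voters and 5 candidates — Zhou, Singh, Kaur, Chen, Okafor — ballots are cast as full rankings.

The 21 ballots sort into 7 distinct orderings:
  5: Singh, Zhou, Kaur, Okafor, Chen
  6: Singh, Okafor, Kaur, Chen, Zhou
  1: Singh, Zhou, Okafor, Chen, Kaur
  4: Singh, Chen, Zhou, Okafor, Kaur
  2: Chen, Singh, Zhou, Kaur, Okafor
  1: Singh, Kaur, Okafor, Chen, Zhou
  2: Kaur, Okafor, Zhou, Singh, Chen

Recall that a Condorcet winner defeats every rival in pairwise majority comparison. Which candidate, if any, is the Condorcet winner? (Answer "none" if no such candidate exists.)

Singh

Check each pair by majority over 21 ballots:
Zhou vs Singh: Zhou preferred on 2 ballots; Singh wins 19–2.
Zhou vs Kaur: Zhou wins 12–9.
Zhou vs Chen: Chen, 13–8.
Zhou vs Okafor: Zhou preferred on 5+1+4+2 = 12 ballots; Zhou wins 12–9.
Singh vs Kaur: Singh preferred on 5+6+1+4+2+1 = 19 ballots; Singh wins 19–2.
Singh vs Chen: Singh, 19–2.
Singh vs Okafor: Singh is ranked higher on 5+6+1+4+2+1 = 19 ballots, Okafor on 2. Singh wins 19–2.
Kaur–Chen: Kaur 14–7.
Kaur vs Okafor: Okafor wins 11–10.
Chen vs Okafor: 4+2 = 6 for Chen, 15 for Okafor — Okafor by 15–6.
Singh defeats every rival head-to-head and is the Condorcet winner.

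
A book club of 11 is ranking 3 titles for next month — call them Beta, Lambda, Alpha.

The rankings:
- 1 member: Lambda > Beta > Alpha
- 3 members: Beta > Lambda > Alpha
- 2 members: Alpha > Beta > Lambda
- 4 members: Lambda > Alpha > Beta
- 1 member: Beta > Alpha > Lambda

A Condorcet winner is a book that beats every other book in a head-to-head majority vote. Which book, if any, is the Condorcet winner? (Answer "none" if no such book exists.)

none

Pairwise majorities:
Beta–Lambda: Beta 6–5.
Beta vs Alpha: Alpha wins 6–5.
Lambda vs Alpha: Lambda, 8–3.
No book is unbeaten: Beta loses to Alpha; Lambda loses to Beta; Alpha loses to Lambda. In particular Beta > Lambda > Alpha > Beta is a majority cycle — no Condorcet winner exists.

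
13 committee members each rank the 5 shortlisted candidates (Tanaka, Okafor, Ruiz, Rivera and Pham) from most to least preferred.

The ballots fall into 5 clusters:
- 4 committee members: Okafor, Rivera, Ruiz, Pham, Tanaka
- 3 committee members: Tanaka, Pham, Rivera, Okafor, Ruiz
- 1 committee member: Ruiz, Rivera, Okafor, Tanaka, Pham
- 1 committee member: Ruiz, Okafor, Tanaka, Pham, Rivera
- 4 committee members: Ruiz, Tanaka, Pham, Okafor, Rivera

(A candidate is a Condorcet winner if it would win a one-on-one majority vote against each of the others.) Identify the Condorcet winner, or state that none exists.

none

Pairwise majorities:
Tanaka vs Okafor: Tanaka is ranked higher on 3+4 = 7 ballots, Okafor on 6. Tanaka wins 7–6.
Tanaka vs Ruiz: Tanaka is ranked higher on 3 ballots, Ruiz on 10. Ruiz wins 10–3.
Tanaka vs Rivera: 3+1+4 = 8 for Tanaka, 5 for Rivera — Tanaka by 8–5.
Tanaka vs Pham: Tanaka is ranked higher on 3+1+1+4 = 9 ballots, Pham on 4. Tanaka wins 9–4.
Okafor vs Ruiz: 7 to 6, Okafor.
Okafor vs Rivera: 4+1+4 = 9 for Okafor, 4 for Rivera — Okafor by 9–4.
Okafor vs Pham: 4+1+1 = 6 for Okafor, 7 for Pham — Pham by 7–6.
Ruiz vs Rivera: Ruiz preferred on 1+1+4 = 6 ballots; Rivera wins 7–6.
Ruiz vs Pham: 4+1+1+4 = 10 for Ruiz, 3 for Pham — Ruiz by 10–3.
Rivera vs Pham: 5 to 8, Pham.
Each candidate drops at least one matchup (Tanaka loses to Ruiz; Okafor loses to Tanaka; Ruiz loses to Okafor; Rivera loses to Tanaka; Pham loses to Tanaka); the cycle Tanaka > Okafor > Ruiz > Tanaka rules out a Condorcet winner.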